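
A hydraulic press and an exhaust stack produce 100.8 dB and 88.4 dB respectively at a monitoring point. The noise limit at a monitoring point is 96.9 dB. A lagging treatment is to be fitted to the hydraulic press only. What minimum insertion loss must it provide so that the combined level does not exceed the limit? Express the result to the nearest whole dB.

The untreated sources together contribute 10^(88.4/10) = 6.918e+08, i.e. 88.40 dB.
To meet 96.9 dB overall, the treated hydraulic press may contribute at most 10^(96.9/10) − 6.918e+08 = 4.206e+09, i.e. 96.24 dB.
Required insertion loss = 100.8 − 96.24 = 4.56 dB.

5 dB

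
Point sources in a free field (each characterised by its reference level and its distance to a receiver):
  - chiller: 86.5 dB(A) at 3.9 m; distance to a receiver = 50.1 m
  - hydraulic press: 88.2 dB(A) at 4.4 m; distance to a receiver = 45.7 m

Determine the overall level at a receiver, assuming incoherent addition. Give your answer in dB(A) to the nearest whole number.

Propagate each source to the receiver with L = L_ref − 20·log₁₀(r/r_ref), then add intensities.
chiller: 86.5 − 20·log₁₀(50.1/3.9) = 86.5 − 22.18 = 64.32 dB(A).
hydraulic press: 88.2 − 20·log₁₀(45.7/4.4) = 88.2 − 20.33 = 67.87 dB(A).
Σ 10^(L/10) = 8.831e+06 → L_total = 10·log₁₀(8.831e+06) = 69.46 dB(A).

69 dB(A)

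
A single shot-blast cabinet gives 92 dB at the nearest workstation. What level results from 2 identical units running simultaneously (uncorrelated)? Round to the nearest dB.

95 dB

With 2 equal, uncorrelated contributions the intensity is 2× that of one unit, giving a rise of 10·log₁₀ 2.
L_total = 92 + 10·log₁₀(2) = 92 + 3.010 = 95.01 dB.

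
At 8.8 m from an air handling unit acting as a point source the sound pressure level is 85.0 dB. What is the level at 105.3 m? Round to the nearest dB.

63 dB

Point-source attenuation: ΔL = 20·log₁₀(r₂/r₁) = 20·log₁₀(105.3/8.8) = 21.559 dB.
L₂ = 85.0 − 20·log₁₀(105.3/8.8) = 85.0 − 21.559 = 63.44 dB.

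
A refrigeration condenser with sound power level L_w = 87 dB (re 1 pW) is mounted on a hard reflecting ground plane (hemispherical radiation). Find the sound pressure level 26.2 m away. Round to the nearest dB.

L_p = L_w − 10·log₁₀(2π·r²) with r = 26.2 m.
2π·r² = 4313 m², 10·log₁₀ of that is 36.348 dB.
L_p = 87 − 36.348 = 50.65 dB.

51 dB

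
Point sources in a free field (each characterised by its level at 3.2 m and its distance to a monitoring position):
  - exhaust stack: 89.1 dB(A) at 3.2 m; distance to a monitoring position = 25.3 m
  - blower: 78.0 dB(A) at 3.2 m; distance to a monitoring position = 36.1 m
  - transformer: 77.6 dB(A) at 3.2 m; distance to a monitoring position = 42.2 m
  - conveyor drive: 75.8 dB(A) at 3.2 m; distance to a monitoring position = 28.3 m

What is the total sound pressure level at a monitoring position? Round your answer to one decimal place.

71.6 dB(A)

Apply inverse-square spreading to bring every level to the receiver, then sum 10^(L/10).
exhaust stack: 89.1 − 20·log₁₀(25.3/3.2) = 89.1 − 17.96 = 71.14 dB(A).
blower: 78.0 − 20·log₁₀(36.1/3.2) = 78.0 − 21.05 = 56.95 dB(A).
transformer: 77.6 − 20·log₁₀(42.2/3.2) = 77.6 − 22.40 = 55.20 dB(A).
conveyor drive: 75.8 − 20·log₁₀(28.3/3.2) = 75.8 − 18.93 = 56.87 dB(A).
Σ 10^(L/10) = 1.432e+07 → L_total = 10·log₁₀(1.432e+07) = 71.56 dB(A).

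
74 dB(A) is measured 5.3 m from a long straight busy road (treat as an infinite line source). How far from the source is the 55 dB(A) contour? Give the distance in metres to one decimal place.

421.0 m

Line-source spreading drops the level by 10·log₁₀(r₂/r₁); inverting, r₂/r₁ = 10^(ΔL/10).
r₂ = 5.3·10^((74−55)/10) = 5.3·10^(19.0/10) = 420.99 m.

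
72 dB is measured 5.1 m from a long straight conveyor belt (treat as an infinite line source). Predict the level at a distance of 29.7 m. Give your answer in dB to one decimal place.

64.3 dB

Line-source attenuation: ΔL = 10·log₁₀(r₂/r₁) = 10·log₁₀(29.7/5.1) = 7.652 dB.
L₂ = 72 − 10·log₁₀(29.7/5.1) = 72 − 7.652 = 64.35 dB.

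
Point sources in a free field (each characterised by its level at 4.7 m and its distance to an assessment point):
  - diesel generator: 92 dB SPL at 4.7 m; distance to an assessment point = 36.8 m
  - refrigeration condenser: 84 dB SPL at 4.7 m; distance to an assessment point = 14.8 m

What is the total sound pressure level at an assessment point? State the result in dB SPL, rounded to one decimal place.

First find each source's level at the receiver (point-source: −20·log₁₀(r/r_ref)), then combine on an intensity basis.
diesel generator: 92 − 20·log₁₀(36.8/4.7) = 92 − 17.87 = 74.13 dB SPL.
refrigeration condenser: 84 − 20·log₁₀(14.8/4.7) = 84 − 9.96 = 74.04 dB SPL.
Σ 10^(L/10) = 5.118e+07 → L_total = 10·log₁₀(5.118e+07) = 77.09 dB SPL.

77.1 dB SPL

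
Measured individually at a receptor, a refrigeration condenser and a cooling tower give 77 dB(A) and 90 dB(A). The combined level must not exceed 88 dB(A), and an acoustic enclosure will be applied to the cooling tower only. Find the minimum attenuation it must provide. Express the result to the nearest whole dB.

Fixed contribution from the other source: Σ 10^(L/10) = 10^(77/10) = 5.012e+07 (77.00 dB(A)).
The limit corresponds to 10^(88/10) = 6.310e+08; subtracting the fixed part leaves 5.808e+08 for the cooling tower, i.e. 87.64 dB(A).
So the cooling tower must be reduced from 90 to 87.64 dB(A): IL = 2.36 dB.

2 dB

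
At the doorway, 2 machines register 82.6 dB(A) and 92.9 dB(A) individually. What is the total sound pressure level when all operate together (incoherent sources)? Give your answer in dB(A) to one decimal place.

For uncorrelated sources the intensities add, so convert each level to linear form, sum, and take 10·log₁₀ of the total.
Σ 10^(L/10) = 10^(82.6/10) + 10^(92.9/10) = 2.132e+09.
L_total = 10·log₁₀(2.132e+09) = 93.29 dB(A).

93.3 dB(A)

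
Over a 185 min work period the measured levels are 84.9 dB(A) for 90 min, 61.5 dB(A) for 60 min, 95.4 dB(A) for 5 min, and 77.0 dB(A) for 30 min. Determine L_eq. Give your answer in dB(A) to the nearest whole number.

Weight each interval's intensity by its duration and average over T = 185 min:
Σ tᵢ·10^(Lᵢ/10) = 90·10^(84.9/10) + 60·10^(61.5/10) + 5·10^(95.4/10) + 30·10^(77.0/10) = 4.674e+10.
L_eq = 10·log₁₀(4.674e+10/185) = 84.02 dB(A).

84 dB(A)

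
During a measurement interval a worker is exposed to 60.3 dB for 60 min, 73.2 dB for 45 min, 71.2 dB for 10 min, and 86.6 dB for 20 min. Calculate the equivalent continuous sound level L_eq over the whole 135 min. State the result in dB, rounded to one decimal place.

78.8 dB

The energy average is taken in the linear domain: L_eq = 10·log₁₀[(Σ tᵢ·10^(Lᵢ/10))/T], T = 135 min.
Σ tᵢ·10^(Lᵢ/10) = 60·10^(60.3/10) + 45·10^(73.2/10) + 10·10^(71.2/10) + 20·10^(86.6/10) = 1.028e+10.
L_eq = 10·log₁₀(1.028e+10/135) = 78.82 dB.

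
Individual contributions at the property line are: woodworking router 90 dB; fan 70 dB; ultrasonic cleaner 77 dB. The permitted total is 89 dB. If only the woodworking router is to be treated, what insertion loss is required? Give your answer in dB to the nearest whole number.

1 dB

Fixed contribution from the other sources: Σ 10^(L/10) = 10^(70/10) + 10^(77/10) = 6.012e+07 (77.79 dB).
To meet 89 dB overall, the treated woodworking router may contribute at most 10^(89/10) − 6.012e+07 = 7.342e+08, i.e. 88.66 dB.
Required insertion loss = 90 − 88.66 = 1.34 dB.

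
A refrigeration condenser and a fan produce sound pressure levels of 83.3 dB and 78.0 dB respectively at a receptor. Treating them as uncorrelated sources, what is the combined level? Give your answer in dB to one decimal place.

84.4 dB

For uncorrelated sources the intensities add, so convert each level to linear form, sum, and take 10·log₁₀ of the total.
Σ 10^(L/10) = 10^(83.3/10) + 10^(78.0/10) = 2.769e+08.
L_total = 10·log₁₀(2.769e+08) = 84.42 dB.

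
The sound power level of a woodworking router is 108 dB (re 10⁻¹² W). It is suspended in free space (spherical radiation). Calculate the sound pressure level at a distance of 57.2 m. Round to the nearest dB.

L_p = L_w − 10·log₁₀(4π·r²) with r = 57.2 m.
4π·r² = 4.112e+04 m², 10·log₁₀ of that is 46.140 dB.
L_p = 108 − 46.140 = 61.86 dB.

62 dB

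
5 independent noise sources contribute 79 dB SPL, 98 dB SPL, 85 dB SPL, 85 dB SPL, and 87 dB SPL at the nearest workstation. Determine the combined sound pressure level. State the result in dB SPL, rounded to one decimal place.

For uncorrelated sources the intensities add, so convert each level to linear form, sum, and take 10·log₁₀ of the total.
Σ 10^(L/10) = 10^(79/10) + 10^(98/10) + 10^(85/10) + 10^(85/10) + 10^(87/10) = 7.523e+09.
L_total = 10·log₁₀(7.523e+09) = 98.76 dB SPL.

98.8 dB SPL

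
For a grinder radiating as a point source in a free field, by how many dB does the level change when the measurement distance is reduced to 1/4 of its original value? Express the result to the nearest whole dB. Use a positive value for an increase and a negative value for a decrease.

+12 dB

A point source loses 6 dB per doubling of distance; generally ΔL = −20·log₁₀(r₂/r₁).
ΔL = −20·log₁₀(0.25) = +12.04 dB.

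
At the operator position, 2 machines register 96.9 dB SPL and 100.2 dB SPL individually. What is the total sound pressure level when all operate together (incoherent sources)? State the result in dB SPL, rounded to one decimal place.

Incoherent sources combine by intensity addition: L_total = 10·log₁₀(Σ 10^(L_i/10)).
Σ 10^(L/10) = 10^(96.9/10) + 10^(100.2/10) = 1.537e+10.
L_total = 10·log₁₀(1.537e+10) = 101.87 dB SPL.

101.9 dB SPL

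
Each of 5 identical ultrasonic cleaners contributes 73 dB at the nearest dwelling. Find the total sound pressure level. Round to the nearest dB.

With 5 equal, uncorrelated contributions the intensity is 5× that of one unit, giving a rise of 10·log₁₀ 5.
L_total = 73 + 10·log₁₀(5) = 73 + 6.990 = 79.99 dB.

80 dB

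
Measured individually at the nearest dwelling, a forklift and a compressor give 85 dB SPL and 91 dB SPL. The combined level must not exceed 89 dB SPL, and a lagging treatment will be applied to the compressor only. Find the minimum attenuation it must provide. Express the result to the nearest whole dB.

The untreated sources together contribute 10^(85/10) = 3.162e+08, i.e. 85.00 dB SPL.
To meet 89 dB SPL overall, the treated compressor may contribute at most 10^(89/10) − 3.162e+08 = 4.781e+08, i.e. 86.80 dB SPL.
So the compressor must be reduced from 91 to 86.80 dB SPL: IL = 4.20 dB.

4 dB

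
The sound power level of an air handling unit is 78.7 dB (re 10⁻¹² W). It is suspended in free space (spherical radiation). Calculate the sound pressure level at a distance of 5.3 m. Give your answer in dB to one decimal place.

Free-field spherical radiation: L_p = L_w − 10·log₁₀(4π·r²), r = 5.3 m.
4π·r² = 353 m², 10·log₁₀ of that is 25.478 dB.
L_p = 78.7 − 25.478 = 53.22 dB.

53.2 dB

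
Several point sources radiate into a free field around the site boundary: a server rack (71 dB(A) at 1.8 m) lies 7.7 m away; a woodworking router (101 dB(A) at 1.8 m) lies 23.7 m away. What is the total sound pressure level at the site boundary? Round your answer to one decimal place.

Propagate each source to the receiver with L = L_ref − 20·log₁₀(r/r_ref), then add intensities.
server rack: 71 − 20·log₁₀(7.7/1.8) = 71 − 12.62 = 58.38 dB(A).
woodworking router: 101 − 20·log₁₀(23.7/1.8) = 101 − 22.39 = 78.61 dB(A).
Σ 10^(L/10) = 7.331e+07 → L_total = 10·log₁₀(7.331e+07) = 78.65 dB(A).

78.7 dB(A)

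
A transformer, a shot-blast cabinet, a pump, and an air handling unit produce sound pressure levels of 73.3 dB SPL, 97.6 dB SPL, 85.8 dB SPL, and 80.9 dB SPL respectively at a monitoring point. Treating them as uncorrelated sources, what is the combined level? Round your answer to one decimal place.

98.0 dB SPL

For uncorrelated sources the intensities add, so convert each level to linear form, sum, and take 10·log₁₀ of the total.
Σ 10^(L/10) = 10^(73.3/10) + 10^(97.6/10) + 10^(85.8/10) + 10^(80.9/10) = 6.279e+09.
L_total = 10·log₁₀(6.279e+09) = 97.98 dB SPL.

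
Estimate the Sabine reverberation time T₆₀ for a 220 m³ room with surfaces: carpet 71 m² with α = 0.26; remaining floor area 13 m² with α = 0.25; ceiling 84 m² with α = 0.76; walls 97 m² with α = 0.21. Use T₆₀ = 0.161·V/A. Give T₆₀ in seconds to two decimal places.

0.33 s

Summing Sᵢαᵢ: 71·0.26 + 13·0.25 + 84·0.76 + 97·0.21 = 105.92 m².
T₆₀ = 0.161 × 220 / 105.92 = 0.334 s.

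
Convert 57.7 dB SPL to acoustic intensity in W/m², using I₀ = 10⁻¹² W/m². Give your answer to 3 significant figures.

I = I₀·10^(L/10) = 10⁻¹² × 10^(57.7/10) = 10^(-6.230).

5.89e-07 W/m²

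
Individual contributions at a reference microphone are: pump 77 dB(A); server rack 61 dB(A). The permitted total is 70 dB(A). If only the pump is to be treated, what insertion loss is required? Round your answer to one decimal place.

7.6 dB

Fixed contribution from the other source: Σ 10^(L/10) = 10^(61/10) = 1.259e+06 (61.00 dB(A)).
To meet 70 dB(A) overall, the treated pump may contribute at most 10^(70/10) − 1.259e+06 = 8.741e+06, i.e. 69.42 dB(A).
Required insertion loss = 77 − 69.42 = 7.58 dB.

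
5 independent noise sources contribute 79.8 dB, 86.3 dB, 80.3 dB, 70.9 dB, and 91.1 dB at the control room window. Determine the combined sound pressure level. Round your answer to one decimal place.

Incoherent sources combine by intensity addition: L_total = 10·log₁₀(Σ 10^(L_i/10)).
Σ 10^(L/10) = 10^(79.8/10) + 10^(86.3/10) + 10^(80.3/10) + 10^(70.9/10) + 10^(91.1/10) = 1.930e+09.
L_total = 10·log₁₀(1.930e+09) = 92.86 dB.

92.9 dB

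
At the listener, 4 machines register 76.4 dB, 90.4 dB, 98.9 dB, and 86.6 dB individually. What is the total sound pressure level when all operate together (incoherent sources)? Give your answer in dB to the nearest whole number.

Incoherent sources combine by intensity addition: L_total = 10·log₁₀(Σ 10^(L_i/10)).
Σ 10^(L/10) = 10^(76.4/10) + 10^(90.4/10) + 10^(98.9/10) + 10^(86.6/10) = 9.360e+09.
L_total = 10·log₁₀(9.360e+09) = 99.71 dB.

100 dB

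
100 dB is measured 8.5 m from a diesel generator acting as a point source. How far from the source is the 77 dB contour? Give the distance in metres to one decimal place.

120.1 m

For a point source L₁ − L₂ = 20·log₁₀(r₂/r₁), so r₂ = r₁·10^((L₁−L₂)/20).
r₂ = 8.5·10^((100−77)/20) = 8.5·10^(23.0/20) = 120.07 m.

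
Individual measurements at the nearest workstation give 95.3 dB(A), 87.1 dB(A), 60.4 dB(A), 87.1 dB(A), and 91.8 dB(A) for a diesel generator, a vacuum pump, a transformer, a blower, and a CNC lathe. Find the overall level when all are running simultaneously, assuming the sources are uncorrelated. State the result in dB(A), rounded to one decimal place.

97.7 dB(A)

Incoherent sources combine by intensity addition: L_total = 10·log₁₀(Σ 10^(L_i/10)).
Σ 10^(L/10) = 10^(95.3/10) + 10^(87.1/10) + 10^(60.4/10) + 10^(87.1/10) + 10^(91.8/10) = 5.929e+09.
L_total = 10·log₁₀(5.929e+09) = 97.73 dB(A).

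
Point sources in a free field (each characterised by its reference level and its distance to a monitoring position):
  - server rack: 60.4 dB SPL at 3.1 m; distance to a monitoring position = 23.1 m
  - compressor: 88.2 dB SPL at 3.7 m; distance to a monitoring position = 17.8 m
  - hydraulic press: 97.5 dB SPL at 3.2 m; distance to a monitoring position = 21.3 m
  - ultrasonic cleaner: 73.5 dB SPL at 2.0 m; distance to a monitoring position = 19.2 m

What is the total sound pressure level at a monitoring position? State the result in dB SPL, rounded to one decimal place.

81.9 dB SPL

Apply inverse-square spreading to bring every level to the receiver, then sum 10^(L/10).
server rack: 60.4 − 20·log₁₀(23.1/3.1) = 60.4 − 17.45 = 42.95 dB SPL.
compressor: 88.2 − 20·log₁₀(17.8/3.7) = 88.2 − 13.64 = 74.56 dB SPL.
hydraulic press: 97.5 − 20·log₁₀(21.3/3.2) = 97.5 − 16.46 = 81.04 dB SPL.
ultrasonic cleaner: 73.5 − 20·log₁₀(19.2/2.0) = 73.5 − 19.65 = 53.85 dB SPL.
Σ 10^(L/10) = 1.557e+08 → L_total = 10·log₁₀(1.557e+08) = 81.92 dB SPL.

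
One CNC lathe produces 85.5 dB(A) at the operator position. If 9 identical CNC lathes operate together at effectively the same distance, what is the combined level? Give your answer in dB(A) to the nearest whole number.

L_total = L₁ + 10·log₁₀ N for N identical incoherent sources.
L_total = 85.5 + 10·log₁₀(9) = 85.5 + 9.542 = 95.04 dB(A).

95 dB(A)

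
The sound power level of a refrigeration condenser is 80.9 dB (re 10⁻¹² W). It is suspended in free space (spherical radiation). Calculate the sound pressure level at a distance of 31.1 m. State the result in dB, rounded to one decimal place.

Free-field spherical radiation: L_p = L_w − 10·log₁₀(4π·r²), r = 31.1 m.
4π·r² = 1.215e+04 m², 10·log₁₀ of that is 40.847 dB.
L_p = 80.9 − 40.847 = 40.05 dB.

40.1 dB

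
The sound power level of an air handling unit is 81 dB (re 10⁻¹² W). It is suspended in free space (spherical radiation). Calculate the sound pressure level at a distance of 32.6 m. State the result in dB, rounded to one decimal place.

39.7 dB

The power spreads over a sphere of area 4π·r², so L_p = L_w − 10·log₁₀(4π·r²).
4π·r² = 1.336e+04 m², 10·log₁₀ of that is 41.256 dB.
L_p = 81 − 41.256 = 39.74 dB.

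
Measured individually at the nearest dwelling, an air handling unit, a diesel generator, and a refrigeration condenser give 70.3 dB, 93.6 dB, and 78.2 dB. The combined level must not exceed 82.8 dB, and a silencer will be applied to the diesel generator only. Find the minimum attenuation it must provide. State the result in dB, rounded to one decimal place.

13.0 dB

Fixed contribution from the other sources: Σ 10^(L/10) = 10^(70.3/10) + 10^(78.2/10) = 7.678e+07 (78.85 dB).
To meet 82.8 dB overall, the treated diesel generator may contribute at most 10^(82.8/10) − 7.678e+07 = 1.138e+08, i.e. 80.56 dB.
So the diesel generator must be reduced from 93.6 to 80.56 dB: IL = 13.04 dB.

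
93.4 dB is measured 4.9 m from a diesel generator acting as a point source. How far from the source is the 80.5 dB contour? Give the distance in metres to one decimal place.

Point-source spreading drops the level by 20·log₁₀(r₂/r₁); inverting, r₂/r₁ = 10^(ΔL/20).
r₂ = 4.9·10^((93.4−80.5)/20) = 4.9·10^(12.9/20) = 21.64 m.

21.6 m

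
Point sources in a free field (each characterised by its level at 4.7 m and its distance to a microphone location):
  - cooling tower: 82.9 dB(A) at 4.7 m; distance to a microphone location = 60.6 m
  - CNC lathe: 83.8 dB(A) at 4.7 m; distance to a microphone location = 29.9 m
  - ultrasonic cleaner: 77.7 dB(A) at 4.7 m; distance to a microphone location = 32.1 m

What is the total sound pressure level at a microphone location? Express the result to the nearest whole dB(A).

69 dB(A)

First find each source's level at the receiver (point-source: −20·log₁₀(r/r_ref)), then combine on an intensity basis.
cooling tower: 82.9 − 20·log₁₀(60.6/4.7) = 82.9 − 22.21 = 60.69 dB(A).
CNC lathe: 83.8 − 20·log₁₀(29.9/4.7) = 83.8 − 16.07 = 67.73 dB(A).
ultrasonic cleaner: 77.7 − 20·log₁₀(32.1/4.7) = 77.7 − 16.69 = 61.01 dB(A).
Σ 10^(L/10) = 8.362e+06 → L_total = 10·log₁₀(8.362e+06) = 69.22 dB(A).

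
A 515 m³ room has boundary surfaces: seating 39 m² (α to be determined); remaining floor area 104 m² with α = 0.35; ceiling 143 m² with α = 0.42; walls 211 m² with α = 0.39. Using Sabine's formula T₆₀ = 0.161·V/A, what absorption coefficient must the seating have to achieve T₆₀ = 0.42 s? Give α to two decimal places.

0.48

From T₆₀ = 0.161·V/A, the target T₆₀ = 0.42 s needs A = 0.161·515/0.42 = 197.42 m².
Absorption from the other surfaces = 104·0.35 + 143·0.42 + 211·0.39 = 178.75 m², so the seating must supply 18.67 m² over 39 m².
α = 18.67/39 = 0.479.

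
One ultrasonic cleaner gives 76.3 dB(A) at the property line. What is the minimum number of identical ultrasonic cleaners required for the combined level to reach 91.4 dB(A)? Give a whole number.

33

Need L₁ + 10·log₁₀ N ≥ 91.4, i.e. log₁₀ N ≥ 1.51.
N ≥ 10^(15.1/10) = 32.359, so N = 33.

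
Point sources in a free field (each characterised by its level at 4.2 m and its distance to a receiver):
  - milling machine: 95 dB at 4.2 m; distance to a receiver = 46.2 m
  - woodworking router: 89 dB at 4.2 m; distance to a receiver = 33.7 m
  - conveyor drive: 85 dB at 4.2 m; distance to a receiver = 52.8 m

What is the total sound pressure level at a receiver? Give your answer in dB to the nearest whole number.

First find each source's level at the receiver (point-source: −20·log₁₀(r/r_ref)), then combine on an intensity basis.
milling machine: 95 − 20·log₁₀(46.2/4.2) = 95 − 20.83 = 74.17 dB.
woodworking router: 89 − 20·log₁₀(33.7/4.2) = 89 − 18.09 = 70.91 dB.
conveyor drive: 85 − 20·log₁₀(52.8/4.2) = 85 − 21.99 = 63.01 dB.
Σ 10^(L/10) = 4.047e+07 → L_total = 10·log₁₀(4.047e+07) = 76.07 dB.

76 dB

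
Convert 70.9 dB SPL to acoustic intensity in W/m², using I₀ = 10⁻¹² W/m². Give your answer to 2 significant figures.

1.2e-05 W/m²

L = 10·log₁₀(I/I₀) ⇒ I = I₀·10^(L/10) = 10⁻¹² × 10^7.09.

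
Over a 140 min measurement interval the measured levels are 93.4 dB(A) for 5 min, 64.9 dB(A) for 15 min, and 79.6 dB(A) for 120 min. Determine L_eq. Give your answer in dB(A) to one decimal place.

81.9 dB(A)

The energy average is taken in the linear domain: L_eq = 10·log₁₀[(Σ tᵢ·10^(Lᵢ/10))/T], T = 140 min.
Σ tᵢ·10^(Lᵢ/10) = 5·10^(93.4/10) + 15·10^(64.9/10) + 120·10^(79.6/10) = 2.193e+10.
L_eq = 10·log₁₀(2.193e+10/140) = 81.95 dB(A).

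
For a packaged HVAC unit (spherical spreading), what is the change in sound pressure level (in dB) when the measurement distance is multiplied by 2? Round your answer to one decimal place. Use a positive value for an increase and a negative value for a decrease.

With spherical spreading the level changes by −20·log₁₀(r₂/r₁).
ΔL = −20·log₁₀(2) = -6.02 dB.

-6.0 dB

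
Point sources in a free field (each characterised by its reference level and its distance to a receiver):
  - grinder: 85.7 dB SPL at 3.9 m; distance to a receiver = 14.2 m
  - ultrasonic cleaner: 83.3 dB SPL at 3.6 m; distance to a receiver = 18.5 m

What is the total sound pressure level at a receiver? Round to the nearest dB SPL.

76 dB SPL

Apply inverse-square spreading to bring every level to the receiver, then sum 10^(L/10).
grinder: 85.7 − 20·log₁₀(14.2/3.9) = 85.7 − 11.22 = 74.48 dB SPL.
ultrasonic cleaner: 83.3 − 20·log₁₀(18.5/3.6) = 83.3 − 14.22 = 69.08 dB SPL.
Σ 10^(L/10) = 3.612e+07 → L_total = 10·log₁₀(3.612e+07) = 75.58 dB SPL.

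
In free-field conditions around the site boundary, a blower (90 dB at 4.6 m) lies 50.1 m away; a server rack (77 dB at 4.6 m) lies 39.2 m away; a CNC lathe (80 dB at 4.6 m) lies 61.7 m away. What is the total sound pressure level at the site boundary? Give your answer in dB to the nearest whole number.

Propagate each source to the receiver with L = L_ref − 20·log₁₀(r/r_ref), then add intensities.
blower: 90 − 20·log₁₀(50.1/4.6) = 90 − 20.74 = 69.26 dB.
server rack: 77 − 20·log₁₀(39.2/4.6) = 77 − 18.61 = 58.39 dB.
CNC lathe: 80 − 20·log₁₀(61.7/4.6) = 80 − 22.55 = 57.45 dB.
Σ 10^(L/10) = 9.676e+06 → L_total = 10·log₁₀(9.676e+06) = 69.86 dB.

70 dB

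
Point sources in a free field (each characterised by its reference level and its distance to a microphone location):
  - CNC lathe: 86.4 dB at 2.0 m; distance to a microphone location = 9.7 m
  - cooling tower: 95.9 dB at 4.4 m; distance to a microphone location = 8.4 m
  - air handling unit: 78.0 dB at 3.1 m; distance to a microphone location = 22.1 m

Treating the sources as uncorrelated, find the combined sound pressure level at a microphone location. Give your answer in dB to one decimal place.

90.4 dB

Apply inverse-square spreading to bring every level to the receiver, then sum 10^(L/10).
CNC lathe: 86.4 − 20·log₁₀(9.7/2.0) = 86.4 − 13.71 = 72.69 dB.
cooling tower: 95.9 − 20·log₁₀(8.4/4.4) = 95.9 − 5.62 = 90.28 dB.
air handling unit: 78.0 − 20·log₁₀(22.1/3.1) = 78.0 − 17.06 = 60.94 dB.
Σ 10^(L/10) = 1.087e+09 → L_total = 10·log₁₀(1.087e+09) = 90.36 dB.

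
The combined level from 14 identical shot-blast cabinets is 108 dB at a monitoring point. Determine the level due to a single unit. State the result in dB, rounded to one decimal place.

96.5 dB

For N identical incoherent sources L_total = L₁ + 10·log₁₀ N, so L₁ = 108 − 10·log₁₀(14) = 108 − 11.461.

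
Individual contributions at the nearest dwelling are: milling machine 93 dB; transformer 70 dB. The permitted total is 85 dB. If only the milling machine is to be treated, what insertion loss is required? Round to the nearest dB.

Everything except the milling machine sums to 10^(70/10) = 1.000e+07 in linear terms, 70.00 dB.
To meet 85 dB overall, the treated milling machine may contribute at most 10^(85/10) − 1.000e+07 = 3.062e+08, i.e. 84.86 dB.
So the milling machine must be reduced from 93 to 84.86 dB: IL = 8.14 dB.

8 dB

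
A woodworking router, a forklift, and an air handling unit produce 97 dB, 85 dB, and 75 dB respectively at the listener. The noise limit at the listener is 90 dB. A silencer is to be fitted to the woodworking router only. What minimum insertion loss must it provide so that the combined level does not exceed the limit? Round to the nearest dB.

Fixed contribution from the other sources: Σ 10^(L/10) = 10^(85/10) + 10^(75/10) = 3.479e+08 (85.41 dB).
The limit corresponds to 10^(90/10) = 1.000e+09; subtracting the fixed part leaves 6.521e+08 for the woodworking router, i.e. 88.14 dB.
Required insertion loss = 97 − 88.14 = 8.86 dB.

9 dB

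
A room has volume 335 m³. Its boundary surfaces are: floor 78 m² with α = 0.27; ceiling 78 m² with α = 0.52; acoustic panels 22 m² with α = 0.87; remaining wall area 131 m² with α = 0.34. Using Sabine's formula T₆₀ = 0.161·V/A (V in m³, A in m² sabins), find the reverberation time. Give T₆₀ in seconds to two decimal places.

0.43 s

Total absorption A = 78·0.27 + 78·0.52 + 22·0.87 + 131·0.34 = 125.30 m² sabins.
T₆₀ = 0.161 × 335 / 125.30 = 0.430 s.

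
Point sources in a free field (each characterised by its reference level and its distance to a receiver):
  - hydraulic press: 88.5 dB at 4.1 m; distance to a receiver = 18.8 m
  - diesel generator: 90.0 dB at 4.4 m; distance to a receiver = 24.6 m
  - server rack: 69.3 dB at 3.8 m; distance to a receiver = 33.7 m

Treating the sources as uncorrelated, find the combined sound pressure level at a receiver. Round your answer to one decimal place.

First find each source's level at the receiver (point-source: −20·log₁₀(r/r_ref)), then combine on an intensity basis.
hydraulic press: 88.5 − 20·log₁₀(18.8/4.1) = 88.5 − 13.23 = 75.27 dB.
diesel generator: 90.0 − 20·log₁₀(24.6/4.4) = 90.0 − 14.95 = 75.05 dB.
server rack: 69.3 − 20·log₁₀(33.7/3.8) = 69.3 − 18.96 = 50.34 dB.
Σ 10^(L/10) = 6.577e+07 → L_total = 10·log₁₀(6.577e+07) = 78.18 dB.

78.2 dB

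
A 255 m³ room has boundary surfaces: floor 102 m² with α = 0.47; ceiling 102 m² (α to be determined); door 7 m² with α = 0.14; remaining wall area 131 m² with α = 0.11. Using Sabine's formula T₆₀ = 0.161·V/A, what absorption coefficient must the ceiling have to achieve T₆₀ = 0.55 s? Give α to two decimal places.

0.11

A = 0.161·V/T₆₀ = 0.161·255/0.55 = 74.65 m² sabins.
Absorption from the other surfaces = 102·0.47 + 7·0.14 + 131·0.11 = 63.33 m², so the ceiling must supply 11.32 m² over 102 m².
α = 11.32/102 = 0.111.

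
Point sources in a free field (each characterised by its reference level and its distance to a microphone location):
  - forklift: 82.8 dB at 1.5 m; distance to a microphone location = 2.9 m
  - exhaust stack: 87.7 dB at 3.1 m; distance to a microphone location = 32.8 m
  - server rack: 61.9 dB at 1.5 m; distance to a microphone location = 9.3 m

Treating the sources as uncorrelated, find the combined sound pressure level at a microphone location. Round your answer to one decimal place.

77.5 dB

Apply inverse-square spreading to bring every level to the receiver, then sum 10^(L/10).
forklift: 82.8 − 20·log₁₀(2.9/1.5) = 82.8 − 5.73 = 77.07 dB.
exhaust stack: 87.7 − 20·log₁₀(32.8/3.1) = 87.7 − 20.49 = 67.21 dB.
server rack: 61.9 − 20·log₁₀(9.3/1.5) = 61.9 − 15.85 = 46.05 dB.
Σ 10^(L/10) = 5.628e+07 → L_total = 10·log₁₀(5.628e+07) = 77.50 dB.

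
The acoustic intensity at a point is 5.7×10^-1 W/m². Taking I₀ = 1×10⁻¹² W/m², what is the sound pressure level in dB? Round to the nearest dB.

118 dB

I/I₀ = 5.7×10^-1/10⁻¹² = 5.7×10^11, and L = 10·log₁₀(I/I₀).
L = 10·(0.7559 + 11) = 117.56 dB.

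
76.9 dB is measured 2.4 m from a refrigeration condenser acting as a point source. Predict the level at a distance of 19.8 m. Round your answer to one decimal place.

58.6 dB

Spherical spreading from a point source gives a 20·log₁₀(r₂/r₁) drop.
L₂ = 76.9 − 20·log₁₀(19.8/2.4) = 76.9 − 18.329 = 58.57 dB.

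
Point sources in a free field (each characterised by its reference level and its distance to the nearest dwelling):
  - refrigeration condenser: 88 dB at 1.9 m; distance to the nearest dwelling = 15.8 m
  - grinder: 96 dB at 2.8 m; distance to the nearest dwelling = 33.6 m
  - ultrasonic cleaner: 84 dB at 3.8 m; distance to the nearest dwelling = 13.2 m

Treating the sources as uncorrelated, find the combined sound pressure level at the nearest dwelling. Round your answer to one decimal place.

77.6 dB

Propagate each source to the receiver with L = L_ref − 20·log₁₀(r/r_ref), then add intensities.
refrigeration condenser: 88 − 20·log₁₀(15.8/1.9) = 88 − 18.40 = 69.60 dB.
grinder: 96 − 20·log₁₀(33.6/2.8) = 96 − 21.58 = 74.42 dB.
ultrasonic cleaner: 84 − 20·log₁₀(13.2/3.8) = 84 − 10.82 = 73.18 dB.
Σ 10^(L/10) = 5.759e+07 → L_total = 10·log₁₀(5.759e+07) = 77.60 dB.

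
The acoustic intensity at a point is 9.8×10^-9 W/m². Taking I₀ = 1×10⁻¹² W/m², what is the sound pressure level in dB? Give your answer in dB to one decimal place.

39.9 dB

I/I₀ = 9.8×10^-9/10⁻¹² = 9.8×10^3, and L = 10·log₁₀(I/I₀).
L = 10·(0.9912 + 3) = 39.91 dB.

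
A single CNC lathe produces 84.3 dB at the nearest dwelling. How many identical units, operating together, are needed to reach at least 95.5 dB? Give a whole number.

N identical sources give L₁ + 10·log₁₀ N, so require 10·log₁₀ N ≥ 95.5 − 84.3 = 11.2 dB.
N ≥ 10^(11.2/10) = 13.183, so N = 14.

14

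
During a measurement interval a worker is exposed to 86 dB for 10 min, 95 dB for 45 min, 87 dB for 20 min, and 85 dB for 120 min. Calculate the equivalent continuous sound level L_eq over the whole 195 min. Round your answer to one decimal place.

Weight each interval's intensity by its duration and average over T = 195 min:
Σ tᵢ·10^(Lᵢ/10) = 10·10^(86/10) + 45·10^(95/10) + 20·10^(87/10) + 120·10^(85/10) = 1.943e+11.
L_eq = 10·log₁₀(1.943e+11/195) = 89.98 dB.

90.0 dB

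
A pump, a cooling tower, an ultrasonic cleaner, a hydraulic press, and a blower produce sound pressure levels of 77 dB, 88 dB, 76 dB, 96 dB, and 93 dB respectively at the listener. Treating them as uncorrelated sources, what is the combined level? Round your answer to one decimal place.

Incoherent sources combine by intensity addition: L_total = 10·log₁₀(Σ 10^(L_i/10)).
Σ 10^(L/10) = 10^(77/10) + 10^(88/10) + 10^(76/10) + 10^(96/10) + 10^(93/10) = 6.697e+09.
L_total = 10·log₁₀(6.697e+09) = 98.26 dB.

98.3 dB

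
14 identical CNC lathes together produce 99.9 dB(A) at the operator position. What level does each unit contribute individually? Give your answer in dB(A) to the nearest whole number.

Dividing the total intensity by 14 lowers the level by 10·log₁₀ 14 = 11.461 dB: L₁ = 99.9 − 11.461.

88 dB(A)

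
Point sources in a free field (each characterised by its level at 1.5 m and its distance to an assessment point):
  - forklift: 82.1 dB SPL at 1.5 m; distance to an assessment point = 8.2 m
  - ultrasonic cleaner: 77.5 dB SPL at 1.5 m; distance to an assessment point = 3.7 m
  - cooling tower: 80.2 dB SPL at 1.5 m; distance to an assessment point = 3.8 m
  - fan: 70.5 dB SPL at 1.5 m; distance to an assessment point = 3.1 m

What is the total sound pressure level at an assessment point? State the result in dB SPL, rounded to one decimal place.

Apply inverse-square spreading to bring every level to the receiver, then sum 10^(L/10).
forklift: 82.1 − 20·log₁₀(8.2/1.5) = 82.1 − 14.75 = 67.35 dB SPL.
ultrasonic cleaner: 77.5 − 20·log₁₀(3.7/1.5) = 77.5 − 7.84 = 69.66 dB SPL.
cooling tower: 80.2 − 20·log₁₀(3.8/1.5) = 80.2 − 8.07 = 72.13 dB SPL.
fan: 70.5 − 20·log₁₀(3.1/1.5) = 70.5 − 6.31 = 64.19 dB SPL.
Σ 10^(L/10) = 3.361e+07 → L_total = 10·log₁₀(3.361e+07) = 75.26 dB SPL.

75.3 dB SPL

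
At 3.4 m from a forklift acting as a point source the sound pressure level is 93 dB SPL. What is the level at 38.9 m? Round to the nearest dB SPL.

72 dB SPL

For a point source, L₂ = L₁ − 20·log₁₀(r₂/r₁).
L₂ = 93 − 20·log₁₀(38.9/3.4) = 93 − 21.169 = 71.83 dB SPL.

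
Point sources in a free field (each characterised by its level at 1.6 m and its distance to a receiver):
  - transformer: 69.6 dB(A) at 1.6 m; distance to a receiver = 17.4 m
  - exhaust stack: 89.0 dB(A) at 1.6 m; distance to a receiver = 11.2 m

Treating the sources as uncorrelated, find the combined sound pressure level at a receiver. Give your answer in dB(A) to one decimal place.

Apply inverse-square spreading to bring every level to the receiver, then sum 10^(L/10).
transformer: 69.6 − 20·log₁₀(17.4/1.6) = 69.6 − 20.73 = 48.87 dB(A).
exhaust stack: 89.0 − 20·log₁₀(11.2/1.6) = 89.0 − 16.90 = 72.10 dB(A).
Σ 10^(L/10) = 1.629e+07 → L_total = 10·log₁₀(1.629e+07) = 72.12 dB(A).

72.1 dB(A)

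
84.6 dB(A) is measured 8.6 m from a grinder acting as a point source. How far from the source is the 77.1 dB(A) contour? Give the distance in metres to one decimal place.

For a point source L₁ − L₂ = 20·log₁₀(r₂/r₁), so r₂ = r₁·10^((L₁−L₂)/20).
r₂ = 8.6·10^((84.6−77.1)/20) = 8.6·10^(7.5/20) = 20.39 m.

20.4 m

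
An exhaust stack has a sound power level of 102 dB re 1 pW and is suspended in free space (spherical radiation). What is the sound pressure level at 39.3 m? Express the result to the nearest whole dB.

59 dB

The power spreads over a sphere of area 4π·r², so L_p = L_w − 10·log₁₀(4π·r²).
4π·r² = 1.941e+04 m², 10·log₁₀ of that is 42.880 dB.
L_p = 102 − 42.880 = 59.12 dB.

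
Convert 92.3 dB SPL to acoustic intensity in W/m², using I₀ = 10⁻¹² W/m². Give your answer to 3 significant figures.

0.00170 W/m²

L = 10·log₁₀(I/I₀) ⇒ I = I₀·10^(L/10) = 10⁻¹² × 10^9.23.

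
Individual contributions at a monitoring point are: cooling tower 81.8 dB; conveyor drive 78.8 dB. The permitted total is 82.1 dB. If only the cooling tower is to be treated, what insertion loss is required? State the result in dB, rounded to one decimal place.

2.4 dB

Everything except the cooling tower sums to 10^(78.8/10) = 7.586e+07 in linear terms, 78.80 dB.
To meet 82.1 dB overall, the treated cooling tower may contribute at most 10^(82.1/10) − 7.586e+07 = 8.632e+07, i.e. 79.36 dB.
Required insertion loss = 81.8 − 79.36 = 2.44 dB.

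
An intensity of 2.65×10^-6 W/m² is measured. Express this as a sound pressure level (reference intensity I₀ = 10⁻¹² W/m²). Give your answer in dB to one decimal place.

64.2 dB

L = 10·log₁₀(I/I₀) = 10·log₁₀(2.65×10^-6/10⁻¹²) = 10·log₁₀(2.65×10^6).
L = 10·(0.4232 + 6) = 64.23 dB.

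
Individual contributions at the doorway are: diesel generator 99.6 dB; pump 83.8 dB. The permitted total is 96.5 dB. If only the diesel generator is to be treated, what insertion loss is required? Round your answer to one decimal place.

3.3 dB

Everything except the diesel generator sums to 10^(83.8/10) = 2.399e+08 in linear terms, 83.80 dB.
The limit corresponds to 10^(96.5/10) = 4.467e+09; subtracting the fixed part leaves 4.227e+09 for the diesel generator, i.e. 96.26 dB.
Required insertion loss = 99.6 − 96.26 = 3.34 dB.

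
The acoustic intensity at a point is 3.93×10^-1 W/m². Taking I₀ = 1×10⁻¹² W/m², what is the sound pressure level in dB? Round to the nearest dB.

Dividing by I₀ shifts the exponent by 12: I/I₀ = 3.93×10^11.
L = 10·(0.5944 + 11) = 115.94 dB.

116 dB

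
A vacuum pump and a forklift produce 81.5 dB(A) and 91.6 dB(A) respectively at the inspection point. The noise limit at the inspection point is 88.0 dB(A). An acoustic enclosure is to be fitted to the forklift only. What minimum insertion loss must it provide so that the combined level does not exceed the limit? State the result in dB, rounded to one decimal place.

4.7 dB

Everything except the forklift sums to 10^(81.5/10) = 1.413e+08 in linear terms, 81.50 dB(A).
To meet 88.0 dB(A) overall, the treated forklift may contribute at most 10^(88.0/10) − 1.413e+08 = 4.897e+08, i.e. 86.90 dB(A).
So the forklift must be reduced from 91.6 to 86.90 dB(A): IL = 4.70 dB.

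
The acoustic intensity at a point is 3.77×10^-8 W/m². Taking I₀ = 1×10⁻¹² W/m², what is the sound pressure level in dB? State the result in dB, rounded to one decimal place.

45.8 dB

I/I₀ = 3.77×10^-8/10⁻¹² = 3.77×10^4, and L = 10·log₁₀(I/I₀).
L = 10·(0.5763 + 4) = 45.76 dB.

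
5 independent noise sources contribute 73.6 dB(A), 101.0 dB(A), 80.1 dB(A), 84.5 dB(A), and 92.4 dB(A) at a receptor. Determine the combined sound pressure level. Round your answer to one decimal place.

101.7 dB(A)

Incoherent sources combine by intensity addition: L_total = 10·log₁₀(Σ 10^(L_i/10)).
Σ 10^(L/10) = 10^(73.6/10) + 10^(101.0/10) + 10^(80.1/10) + 10^(84.5/10) + 10^(92.4/10) = 1.473e+10.
L_total = 10·log₁₀(1.473e+10) = 101.68 dB(A).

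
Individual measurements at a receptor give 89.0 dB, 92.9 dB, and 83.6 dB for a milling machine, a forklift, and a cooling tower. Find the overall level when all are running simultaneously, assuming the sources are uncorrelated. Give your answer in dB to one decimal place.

Incoherent sources combine by intensity addition: L_total = 10·log₁₀(Σ 10^(L_i/10)).
Σ 10^(L/10) = 10^(89.0/10) + 10^(92.9/10) + 10^(83.6/10) = 2.973e+09.
L_total = 10·log₁₀(2.973e+09) = 94.73 dB.

94.7 dB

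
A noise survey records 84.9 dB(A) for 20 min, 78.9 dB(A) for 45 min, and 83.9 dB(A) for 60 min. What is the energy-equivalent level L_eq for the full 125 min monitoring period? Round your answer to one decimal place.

Weight each interval's intensity by its duration and average over T = 125 min:
Σ tᵢ·10^(Lᵢ/10) = 20·10^(84.9/10) + 45·10^(78.9/10) + 60·10^(83.9/10) = 2.440e+10.
L_eq = 10·log₁₀(2.440e+10/125) = 82.91 dB(A).

82.9 dB(A)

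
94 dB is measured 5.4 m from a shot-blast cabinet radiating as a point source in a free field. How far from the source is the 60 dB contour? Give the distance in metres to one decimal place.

For a point source L₁ − L₂ = 20·log₁₀(r₂/r₁), so r₂ = r₁·10^((L₁−L₂)/20).
r₂ = 5.4·10^((94−60)/20) = 5.4·10^(34.0/20) = 270.64 m.

270.6 m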